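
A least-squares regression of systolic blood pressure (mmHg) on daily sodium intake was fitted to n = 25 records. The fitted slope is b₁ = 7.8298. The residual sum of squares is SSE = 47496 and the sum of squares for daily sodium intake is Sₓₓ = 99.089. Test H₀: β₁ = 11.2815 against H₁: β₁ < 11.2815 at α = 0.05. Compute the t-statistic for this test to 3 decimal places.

MSE = SSE/(n − 2) = 47496/23 = 2065.04.
SE(b₁) = √(MSE/Sₓₓ) = √(2065.04/99.089) = 4.56512.
t = (7.8298 − 11.2815) / 4.56512 = -0.756.
df = n − 2 = 23.
One-sided p ≈ 0.2286, which is ≥ 0.05, so fail to reject H₀.
The data do not give significant evidence that the true slope on daily sodium intake is below 11.2815 mmHg per unit.

t = -0.756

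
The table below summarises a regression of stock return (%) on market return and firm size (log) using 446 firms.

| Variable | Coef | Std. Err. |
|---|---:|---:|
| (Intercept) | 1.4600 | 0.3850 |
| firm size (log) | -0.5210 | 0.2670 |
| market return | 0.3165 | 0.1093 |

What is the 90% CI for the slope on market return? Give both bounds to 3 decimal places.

(0.136, 0.497)

Read off: b = 0.3165, SE = 0.1093 for market return.
df = n − k − 1 = 446 − 2 − 1 = 443.
t* = t_{0.05, 443} = 1.648301.
Margin = t* × SE = 1.648301 × 0.1093 = 0.18016.
CI: 0.3165 ± 0.18016 → (0.136, 0.497).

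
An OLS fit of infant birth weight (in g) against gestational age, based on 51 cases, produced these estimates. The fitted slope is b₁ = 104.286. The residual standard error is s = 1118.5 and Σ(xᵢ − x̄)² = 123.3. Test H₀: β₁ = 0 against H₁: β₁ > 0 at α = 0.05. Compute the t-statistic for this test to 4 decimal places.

t = 1.0353

SE(b₁) = s/√Sₓₓ = 1118.5/√123.3 = 100.729.
t = 104.286 / 100.729 = 1.0353.
df = n − 2 = 49.
One-sided p ≈ 0.1528, which is ≥ 0.05, so fail to reject H₀.
The data do not give significant evidence that the true slope on gestational age is positive.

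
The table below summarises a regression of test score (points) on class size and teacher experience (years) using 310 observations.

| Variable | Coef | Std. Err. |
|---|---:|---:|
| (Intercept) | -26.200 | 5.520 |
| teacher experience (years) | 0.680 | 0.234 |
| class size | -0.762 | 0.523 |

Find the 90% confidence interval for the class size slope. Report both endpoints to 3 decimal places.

(-1.625, 0.101)

Read off: b = -0.762, SE = 0.523 for class size.
df = n − k − 1 = 310 − 2 − 1 = 307.
t* = t_{0.05, 307} = 1.649832.
Margin = t* × SE = 1.649832 × 0.523 = 0.86286.
CI: -0.762 ± 0.86286 → (-1.625, 0.101).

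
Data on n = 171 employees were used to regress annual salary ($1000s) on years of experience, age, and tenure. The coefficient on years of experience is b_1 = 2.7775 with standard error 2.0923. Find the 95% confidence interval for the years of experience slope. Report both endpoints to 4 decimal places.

(-1.3533, 6.9083)

df = n − k − 1 = 171 − 3 − 1 = 167.
t* = t_{0.025, 167} = 1.974271.
Margin = t* × SE = 1.974271 × 2.0923 = 4.130767.
CI: 2.7775 ± 4.130767 → (-1.3533, 6.9083).
With 95% confidence, each one-unit increase in years of experience is associated with a change of between -1.3533 and 6.9083 $1000s in annual salary, holding the other predictors fixed.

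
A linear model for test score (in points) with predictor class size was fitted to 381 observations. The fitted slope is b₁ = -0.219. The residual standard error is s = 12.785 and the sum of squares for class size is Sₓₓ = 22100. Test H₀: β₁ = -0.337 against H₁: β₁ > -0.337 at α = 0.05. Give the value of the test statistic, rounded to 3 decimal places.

SE(b₁) = s/√Sₓₓ = 12.785/√22100 = 0.0860012.
t = (-0.219 − (-0.337)) / 0.0860012 = 1.372.
df = n − 2 = 379.
One-sided p ≈ 0.0854, which is ≥ 0.05, so fail to reject H₀.
The data do not give significant evidence that the true slope on class size exceeds -0.337 points per unit.

t = 1.372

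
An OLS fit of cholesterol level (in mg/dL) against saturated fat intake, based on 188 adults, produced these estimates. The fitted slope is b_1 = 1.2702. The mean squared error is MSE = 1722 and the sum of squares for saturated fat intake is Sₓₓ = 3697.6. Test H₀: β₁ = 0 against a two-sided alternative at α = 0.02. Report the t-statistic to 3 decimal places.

SE(b_1) = √(MSE/Sₓₓ) = √(1722/3697.6) = 0.682428.
t = 1.2702 / 0.682428 = 1.861.
df = n − 2 = 186.
Two-sided p ≈ 0.0643, which is ≥ 0.02, so fail to reject H₀.
The data do not give significant evidence of an association between saturated fat intake and cholesterol level.

t = 1.861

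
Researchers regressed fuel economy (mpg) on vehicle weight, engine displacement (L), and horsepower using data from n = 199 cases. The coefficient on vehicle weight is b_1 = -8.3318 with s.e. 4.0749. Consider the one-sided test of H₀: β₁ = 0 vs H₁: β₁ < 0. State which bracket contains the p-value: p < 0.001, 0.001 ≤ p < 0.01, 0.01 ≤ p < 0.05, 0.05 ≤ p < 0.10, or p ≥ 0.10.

t = -8.3318 / 4.0749 = -2.045.
df = n − k − 1 = 199 − 3 − 1 = 195.
One-sided p = P(T_{195} < t) ≈ 0.0211.
So 0.01 ≤ p < 0.05.

0.01 ≤ p < 0.05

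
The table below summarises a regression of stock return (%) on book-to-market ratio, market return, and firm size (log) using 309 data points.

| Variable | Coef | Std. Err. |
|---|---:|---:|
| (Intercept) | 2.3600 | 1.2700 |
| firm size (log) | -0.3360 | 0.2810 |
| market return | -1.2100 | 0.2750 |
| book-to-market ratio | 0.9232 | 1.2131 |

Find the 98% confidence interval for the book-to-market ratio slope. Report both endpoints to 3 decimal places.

Read off: b = 0.9232, SE = 1.2131 for book-to-market ratio.
df = n − k − 1 = 309 − 3 − 1 = 305.
t* = t_{0.01, 305} = 2.338636.
Margin = t* × SE = 2.338636 × 1.2131 = 2.83700.
CI: 0.9232 ± 2.83700 → (-1.914, 3.760).

(-1.914, 3.760)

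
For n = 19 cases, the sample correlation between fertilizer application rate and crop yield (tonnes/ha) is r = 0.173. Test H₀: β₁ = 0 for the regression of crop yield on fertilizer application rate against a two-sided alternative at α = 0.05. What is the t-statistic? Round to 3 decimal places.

t = r·√(n − 2)/√(1 − r²) = 0.173·√17/√0.970071 = 0.724.
df = n − 2 = 17.
Two-sided p ≈ 0.4788, which is ≥ 0.05, so fail to reject H₀.
The data do not give significant evidence of a linear association between fertilizer application rate and crop yield.

t = 0.724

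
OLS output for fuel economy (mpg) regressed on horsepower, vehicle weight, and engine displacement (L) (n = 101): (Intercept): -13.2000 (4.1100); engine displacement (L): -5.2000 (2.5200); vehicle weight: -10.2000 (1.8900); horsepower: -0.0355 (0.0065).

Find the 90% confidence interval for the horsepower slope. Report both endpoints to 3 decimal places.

Read off: b = -0.0355, SE = 0.0065 for horsepower.
df = n − k − 1 = 101 − 3 − 1 = 97.
t* = t_{0.05, 97} = 1.660715.
Margin = t* × SE = 1.660715 × 0.0065 = 0.01079.
CI: -0.0355 ± 0.01079 → (-0.046, -0.025).

(-0.046, -0.025)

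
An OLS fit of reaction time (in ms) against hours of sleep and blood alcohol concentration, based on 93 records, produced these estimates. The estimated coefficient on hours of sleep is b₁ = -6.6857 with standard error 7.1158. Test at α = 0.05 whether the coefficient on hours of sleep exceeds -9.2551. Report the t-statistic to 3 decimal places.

H₀: β₁ = -9.2551 vs H₁: β₁ > -9.2551.
t = (b₁ − β₁⁰)/SE = (-6.6857 − (-9.2551)) / 7.1158 = 0.361.
df = n − k − 1 = 93 − 2 − 1 = 90.
One-sided p ≈ 0.3594, which is ≥ 0.05, so fail to reject H₀.
The data do not give significant evidence that the true slope on hours of sleep exceeds -9.2551 ms per unit, holding the other predictors fixed.

t = 0.361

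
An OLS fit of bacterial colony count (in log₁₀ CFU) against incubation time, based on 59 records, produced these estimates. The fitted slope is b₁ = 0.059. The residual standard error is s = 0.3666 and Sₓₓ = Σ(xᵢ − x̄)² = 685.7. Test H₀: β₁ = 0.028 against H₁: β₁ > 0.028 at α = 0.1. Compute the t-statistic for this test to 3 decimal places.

t = 2.214

SE(b₁) = s/√Sₓₓ = 0.3666/√685.7 = 0.0139999.
t = (0.059 − 0.028) / 0.0139999 = 2.214.
df = n − 2 = 57.
One-sided p ≈ 0.0154, which is < 0.1, so reject H₀.
There is evidence that the true slope on incubation time exceeds 0.028 log₁₀ CFU per unit.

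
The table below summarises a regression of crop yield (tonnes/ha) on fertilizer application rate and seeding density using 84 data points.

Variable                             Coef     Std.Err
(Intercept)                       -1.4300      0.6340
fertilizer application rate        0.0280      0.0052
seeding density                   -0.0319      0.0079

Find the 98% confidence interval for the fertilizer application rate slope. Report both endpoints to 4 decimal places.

(0.0157, 0.0403)

Read off: b = 0.0280, SE = 0.0052 for fertilizer application rate.
df = n − k − 1 = 84 − 2 − 1 = 81.
t* = t_{0.01, 81} = 2.37327.
Margin = t* × SE = 2.37327 × 0.0052 = 0.012341.
CI: 0.0280 ± 0.012341 → (0.0157, 0.0403).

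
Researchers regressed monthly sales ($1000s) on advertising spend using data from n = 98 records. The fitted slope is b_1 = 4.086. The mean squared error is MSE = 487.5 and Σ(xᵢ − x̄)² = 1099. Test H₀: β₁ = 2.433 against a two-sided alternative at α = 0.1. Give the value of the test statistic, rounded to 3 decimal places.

SE(b_1) = √(MSE/Sₓₓ) = √(487.5/1099) = 0.666022.
t = (4.086 − 2.433) / 0.666022 = 2.482.
df = n − 2 = 96.
Two-sided p ≈ 0.0148, which is < 0.1, so reject H₀.
There is evidence that the true slope on advertising spend differs from 2.433 $1000s per unit.

t = 2.482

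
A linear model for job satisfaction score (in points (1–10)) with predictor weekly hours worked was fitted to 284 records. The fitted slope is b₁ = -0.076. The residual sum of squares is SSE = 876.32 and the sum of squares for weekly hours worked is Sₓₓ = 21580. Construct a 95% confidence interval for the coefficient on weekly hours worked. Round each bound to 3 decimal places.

(-0.100, -0.052)

MSE = SSE/(n − 2) = 876.32/282 = 3.10752.
SE(b₁) = √(MSE/Sₓₓ) = √(3.10752/21580) = 0.012.
df = n − 2 = 282.
t* = t_{0.025, 282} = 1.968412.
Margin = t* × SE = 1.968412 × 0.012 = 0.02362.
CI: -0.076 ± 0.02362 → (-0.100, -0.052).
With 95% confidence, each one-unit increase in weekly hours worked is associated with a change of between -0.100 and -0.052 points (1–10) in job satisfaction score.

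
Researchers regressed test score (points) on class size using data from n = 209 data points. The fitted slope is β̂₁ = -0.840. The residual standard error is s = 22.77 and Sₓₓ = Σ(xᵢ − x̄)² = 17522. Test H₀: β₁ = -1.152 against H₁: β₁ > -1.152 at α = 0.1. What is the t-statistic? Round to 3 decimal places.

t = 1.814

SE(β̂₁) = s/√Sₓₓ = 22.77/√17522 = 0.172017.
t = (-0.840 − (-1.152)) / 0.172017 = 1.814.
df = n − 2 = 207.
One-sided p ≈ 0.0356, which is < 0.1, so reject H₀.
There is evidence that the true slope on class size exceeds -1.152 points per unit.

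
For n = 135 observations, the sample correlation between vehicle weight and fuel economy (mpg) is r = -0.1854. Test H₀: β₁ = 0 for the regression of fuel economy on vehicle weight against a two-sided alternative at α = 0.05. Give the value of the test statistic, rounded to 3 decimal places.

t = r·√(n − 2)/√(1 − r²) = -0.1854·√133/√0.965627 = -2.176.
df = n − 2 = 133.
Two-sided p ≈ 0.0313, which is < 0.05, so reject H₀.
There is evidence of a linear association between vehicle weight and fuel economy.

t = -2.176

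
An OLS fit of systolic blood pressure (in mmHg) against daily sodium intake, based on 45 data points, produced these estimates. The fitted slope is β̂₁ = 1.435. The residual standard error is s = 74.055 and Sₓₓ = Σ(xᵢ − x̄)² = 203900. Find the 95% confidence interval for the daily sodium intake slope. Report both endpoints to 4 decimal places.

SE(β̂₁) = s/√Sₓₓ = 74.055/√203900 = 0.164001.
df = n − 2 = 43.
t* = t_{0.025, 43} = 2.016692.
Margin = t* × SE = 2.016692 × 0.164001 = 0.330739.
CI: 1.435 ± 0.330739 → (1.1043, 1.7657).
With 95% confidence, each one-unit increase in daily sodium intake is associated with a change of between 1.1043 and 1.7657 mmHg in systolic blood pressure.

(1.1043, 1.7657)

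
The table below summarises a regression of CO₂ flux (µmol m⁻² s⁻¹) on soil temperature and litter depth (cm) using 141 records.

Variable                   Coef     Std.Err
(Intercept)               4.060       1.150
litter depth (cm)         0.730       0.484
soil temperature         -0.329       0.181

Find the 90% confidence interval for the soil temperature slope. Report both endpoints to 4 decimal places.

Read off: b = -0.329, SE = 0.181 for soil temperature.
df = n − k − 1 = 141 − 2 − 1 = 138.
t* = t_{0.05, 138} = 1.65597.
Margin = t* × SE = 1.65597 × 0.181 = 0.299731.
CI: -0.329 ± 0.299731 → (-0.6287, -0.0293).

(-0.6287, -0.0293)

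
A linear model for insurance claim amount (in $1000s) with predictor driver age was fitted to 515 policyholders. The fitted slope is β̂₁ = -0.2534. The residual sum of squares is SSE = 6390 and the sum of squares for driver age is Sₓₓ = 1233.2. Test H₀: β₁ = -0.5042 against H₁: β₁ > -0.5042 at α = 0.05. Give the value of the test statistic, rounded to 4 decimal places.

t = 2.4955

MSE = SSE/(n − 2) = 6390/513 = 12.4561.
SE(β̂₁) = √(MSE/Sₓₓ) = √(12.4561/1233.2) = 0.100502.
t = (-0.2534 − (-0.5042)) / 0.100502 = 2.4955.
df = n − 2 = 513.
One-sided p ≈ 0.0064, which is < 0.05, so reject H₀.
There is evidence that the true slope on driver age exceeds -0.5042 $1000s per unit.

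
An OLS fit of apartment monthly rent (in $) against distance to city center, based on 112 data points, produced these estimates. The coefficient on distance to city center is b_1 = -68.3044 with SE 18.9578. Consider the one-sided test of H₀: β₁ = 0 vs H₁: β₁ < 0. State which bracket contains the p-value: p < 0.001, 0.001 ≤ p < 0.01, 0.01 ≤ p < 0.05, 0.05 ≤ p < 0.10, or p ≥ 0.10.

p < 0.001

t = -68.3044 / 18.9578 = -3.603.
df = n − 2 = 112 − 2 = 110.
One-sided p = P(T_{110} < t) ≈ 0.0002.
So p < 0.001.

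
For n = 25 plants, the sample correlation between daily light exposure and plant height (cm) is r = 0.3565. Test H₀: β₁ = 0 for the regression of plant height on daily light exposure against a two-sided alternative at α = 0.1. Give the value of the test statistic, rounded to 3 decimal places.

t = 1.830

t = r·√(n − 2)/√(1 − r²) = 0.3565·√23/√0.872908 = 1.830.
df = n − 2 = 23.
Two-sided p ≈ 0.0802, which is < 0.1, so reject H₀.
There is evidence of a linear association between daily light exposure and plant height.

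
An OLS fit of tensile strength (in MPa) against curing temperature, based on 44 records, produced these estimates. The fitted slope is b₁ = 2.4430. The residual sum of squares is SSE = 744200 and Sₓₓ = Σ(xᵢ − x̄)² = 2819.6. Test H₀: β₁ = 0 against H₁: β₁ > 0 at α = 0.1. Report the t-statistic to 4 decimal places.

MSE = SSE/(n − 2) = 744200/42 = 17719.
SE(b₁) = √(MSE/Sₓₓ) = √(17719/2819.6) = 2.50684.
t = 2.4430 / 2.50684 = 0.9745.
df = n − 2 = 42.
One-sided p ≈ 0.1677, which is ≥ 0.1, so fail to reject H₀.
The data do not give significant evidence that the true slope on curing temperature is positive.

t = 0.9745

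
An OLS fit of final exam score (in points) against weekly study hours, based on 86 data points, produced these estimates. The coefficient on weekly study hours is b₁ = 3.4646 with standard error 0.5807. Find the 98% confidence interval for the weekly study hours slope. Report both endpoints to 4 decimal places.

df = n − 2 = 86 − 2 = 84.
t* = t_{0.01, 84} = 2.371564.
Margin = t* × SE = 2.371564 × 0.5807 = 1.377167.
CI: 3.4646 ± 1.377167 → (2.0874, 4.8418).
With 98% confidence, each one-unit increase in weekly study hours is associated with a change of between 2.0874 and 4.8418 points in final exam score.

(2.0874, 4.8418)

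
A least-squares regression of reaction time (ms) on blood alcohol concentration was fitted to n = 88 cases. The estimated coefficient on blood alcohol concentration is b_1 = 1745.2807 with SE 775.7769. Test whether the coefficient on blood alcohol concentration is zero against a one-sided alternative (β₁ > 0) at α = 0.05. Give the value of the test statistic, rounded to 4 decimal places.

H₀: β₁ = 0 vs H₁: β₁ > 0.
t = (b_1 − β₁⁰)/SE = 1745.2807 / 775.7769 = 2.2497.
df = n − 2 = 88 − 2 = 86.
One-sided p ≈ 0.0135, which is < 0.05, so reject H₀.
There is evidence that the true slope on blood alcohol concentration is positive.

t = 2.2497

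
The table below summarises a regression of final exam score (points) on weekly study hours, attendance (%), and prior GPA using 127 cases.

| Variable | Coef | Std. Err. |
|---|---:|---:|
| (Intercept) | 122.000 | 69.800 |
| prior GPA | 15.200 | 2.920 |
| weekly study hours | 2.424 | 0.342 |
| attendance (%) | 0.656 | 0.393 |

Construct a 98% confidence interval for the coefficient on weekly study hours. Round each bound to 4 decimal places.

(1.6179, 3.2301)

Read off: b = 2.424, SE = 0.342 for weekly study hours.
df = n − k − 1 = 127 − 3 − 1 = 123.
t* = t_{0.01, 123} = 2.357047.
Margin = t* × SE = 2.357047 × 0.342 = 0.806110.
CI: 2.424 ± 0.806110 → (1.6179, 3.2301).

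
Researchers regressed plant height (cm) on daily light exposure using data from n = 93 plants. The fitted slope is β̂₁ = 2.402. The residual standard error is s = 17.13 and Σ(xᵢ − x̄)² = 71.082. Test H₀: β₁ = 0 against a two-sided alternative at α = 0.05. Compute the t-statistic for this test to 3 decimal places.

SE(β̂₁) = s/√Sₓₓ = 17.13/√71.082 = 2.03178.
t = 2.402 / 2.03178 = 1.182.
df = n − 2 = 91.
Two-sided p ≈ 0.2402, which is ≥ 0.05, so fail to reject H₀.
The data do not give significant evidence of an association between daily light exposure and plant height.

t = 1.182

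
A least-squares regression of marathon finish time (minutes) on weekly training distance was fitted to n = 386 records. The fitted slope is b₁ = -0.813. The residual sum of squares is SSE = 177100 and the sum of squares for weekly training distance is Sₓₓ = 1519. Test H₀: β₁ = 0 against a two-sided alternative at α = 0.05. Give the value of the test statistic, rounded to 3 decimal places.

t = -1.475

MSE = SSE/(n − 2) = 177100/384 = 461.198.
SE(b₁) = √(MSE/Sₓₓ) = √(461.198/1519) = 0.551017.
t = -0.813 / 0.551017 = -1.475.
df = n − 2 = 384.
Two-sided p ≈ 0.1409, which is ≥ 0.05, so fail to reject H₀.
The data do not give significant evidence of an association between weekly training distance and marathon finish time.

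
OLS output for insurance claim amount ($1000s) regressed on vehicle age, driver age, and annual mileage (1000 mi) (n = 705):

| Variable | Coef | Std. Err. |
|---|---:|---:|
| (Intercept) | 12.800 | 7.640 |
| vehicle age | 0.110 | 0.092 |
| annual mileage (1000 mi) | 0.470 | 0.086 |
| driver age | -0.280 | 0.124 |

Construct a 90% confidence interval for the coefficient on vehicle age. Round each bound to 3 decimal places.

(-0.042, 0.262)

Read off: b = 0.110, SE = 0.092 for vehicle age.
df = n − k − 1 = 705 − 3 − 1 = 701.
t* = t_{0.05, 701} = 1.64703.
Margin = t* × SE = 1.64703 × 0.092 = 0.15153.
CI: 0.110 ± 0.15153 → (-0.042, 0.262).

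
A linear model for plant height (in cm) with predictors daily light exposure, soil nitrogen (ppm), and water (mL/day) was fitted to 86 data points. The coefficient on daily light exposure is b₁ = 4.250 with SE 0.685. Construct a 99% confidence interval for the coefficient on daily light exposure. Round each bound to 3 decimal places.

df = n − k − 1 = 86 − 3 − 1 = 82.
t* = t_{0.005, 82} = 2.637123.
Margin = t* × SE = 2.637123 × 0.685 = 1.80643.
CI: 4.250 ± 1.80643 → (2.444, 6.056).
With 99% confidence, each one-unit increase in daily light exposure is associated with a change of between 2.444 and 6.056 cm in plant height, holding the other predictors fixed.

(2.444, 6.056)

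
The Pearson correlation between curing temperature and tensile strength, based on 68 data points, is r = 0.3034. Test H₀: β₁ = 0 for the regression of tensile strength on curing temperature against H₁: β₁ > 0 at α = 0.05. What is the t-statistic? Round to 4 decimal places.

t = 2.5868

t = r·√(n − 2)/√(1 − r²) = 0.3034·√66/√0.907948 = 2.5868.
df = n − 2 = 66.
One-sided p ≈ 0.0059, which is < 0.05, so reject H₀.
There is evidence of a linear association between curing temperature and tensile strength.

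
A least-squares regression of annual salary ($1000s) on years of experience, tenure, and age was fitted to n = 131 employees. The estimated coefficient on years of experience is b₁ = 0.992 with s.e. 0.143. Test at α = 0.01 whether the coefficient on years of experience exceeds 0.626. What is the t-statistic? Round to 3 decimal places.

t = 2.559

H₀: β₁ = 0.626 vs H₁: β₁ > 0.626.
t = (b₁ − β₁⁰)/SE = (0.992 − 0.626) / 0.143 = 2.559.
df = n − k − 1 = 131 − 3 − 1 = 127.
One-sided p ≈ 0.0058, which is < 0.01, so reject H₀.
There is evidence that the true slope on years of experience exceeds 0.626 $1000s per unit, holding the other predictors fixed.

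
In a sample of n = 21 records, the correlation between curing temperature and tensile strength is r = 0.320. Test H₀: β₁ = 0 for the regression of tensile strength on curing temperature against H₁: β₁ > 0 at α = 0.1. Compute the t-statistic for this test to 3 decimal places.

t = r·√(n − 2)/√(1 − r²) = 0.320·√19/√0.8976 = 1.472.
df = n − 2 = 19.
One-sided p ≈ 0.0787, which is < 0.1, so reject H₀.
There is evidence of a linear association between curing temperature and tensile strength.

t = 1.472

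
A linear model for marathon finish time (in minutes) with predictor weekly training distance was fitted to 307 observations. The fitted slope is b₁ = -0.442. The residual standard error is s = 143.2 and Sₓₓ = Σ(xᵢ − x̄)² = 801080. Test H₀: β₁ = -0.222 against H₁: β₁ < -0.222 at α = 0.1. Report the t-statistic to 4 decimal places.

SE(b₁) = s/√Sₓₓ = 143.2/√801080 = 0.159995.
t = (-0.442 − (-0.222)) / 0.159995 = -1.3750.
df = n − 2 = 305.
One-sided p ≈ 0.0851, which is < 0.1, so reject H₀.
There is evidence that the true slope on weekly training distance is below -0.222 minutes per unit.

t = -1.3750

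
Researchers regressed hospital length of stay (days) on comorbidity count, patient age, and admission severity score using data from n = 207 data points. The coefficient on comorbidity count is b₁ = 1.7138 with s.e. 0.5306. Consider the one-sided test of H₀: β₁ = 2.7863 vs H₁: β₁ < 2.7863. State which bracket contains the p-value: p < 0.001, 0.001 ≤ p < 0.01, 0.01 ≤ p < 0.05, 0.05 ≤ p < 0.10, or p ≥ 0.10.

0.01 ≤ p < 0.05

t = (1.7138 − 2.7863) / 0.5306 = -2.021.
df = n − k − 1 = 207 − 3 − 1 = 203.
One-sided p = P(T_{203} < t) ≈ 0.0223.
So 0.01 ≤ p < 0.05.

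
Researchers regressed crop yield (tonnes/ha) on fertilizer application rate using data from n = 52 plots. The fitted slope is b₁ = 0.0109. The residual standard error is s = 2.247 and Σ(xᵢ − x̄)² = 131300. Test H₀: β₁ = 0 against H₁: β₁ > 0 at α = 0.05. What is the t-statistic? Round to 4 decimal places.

t = 1.7577

SE(b₁) = s/√Sₓₓ = 2.247/√131300 = 0.00620113.
t = 0.0109 / 0.00620113 = 1.7577.
df = n − 2 = 50.
One-sided p ≈ 0.0425, which is < 0.05, so reject H₀.
There is evidence that the true slope on fertilizer application rate is positive.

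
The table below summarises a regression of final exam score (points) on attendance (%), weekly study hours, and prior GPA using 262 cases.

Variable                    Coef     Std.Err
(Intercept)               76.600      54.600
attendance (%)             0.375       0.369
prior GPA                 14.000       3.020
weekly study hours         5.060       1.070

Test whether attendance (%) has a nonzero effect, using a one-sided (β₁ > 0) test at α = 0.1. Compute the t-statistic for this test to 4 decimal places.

t = 1.0163

Read off: b = 0.375, SE = 0.369 for attendance (%).
H₀: β₁ = 0 vs H₁: β₁ > 0.
t = 0.375 / 0.369 = 1.0163.
df = n − k − 1 = 262 − 3 − 1 = 258.
One-sided p ≈ 0.1552, which is ≥ 0.1, so fail to reject H₀.
The data do not give significant evidence that the true slope on attendance (%) is positive, holding the other predictors fixed.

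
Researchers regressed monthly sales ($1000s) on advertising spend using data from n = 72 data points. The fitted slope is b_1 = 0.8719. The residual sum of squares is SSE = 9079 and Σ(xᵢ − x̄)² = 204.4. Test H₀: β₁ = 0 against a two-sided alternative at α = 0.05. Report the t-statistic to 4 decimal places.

t = 1.0946

MSE = SSE/(n − 2) = 9079/70 = 129.7.
SE(b_1) = √(MSE/Sₓₓ) = √(129.7/204.4) = 0.79658.
t = 0.8719 / 0.79658 = 1.0946.
df = n − 2 = 70.
Two-sided p ≈ 0.2775, which is ≥ 0.05, so fail to reject H₀.
The data do not give significant evidence of an association between advertising spend and monthly sales.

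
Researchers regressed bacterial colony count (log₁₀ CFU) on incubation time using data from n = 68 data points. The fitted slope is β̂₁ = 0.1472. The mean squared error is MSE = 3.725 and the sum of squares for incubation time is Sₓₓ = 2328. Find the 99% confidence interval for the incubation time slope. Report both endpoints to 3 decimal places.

(0.041, 0.253)

SE(β̂₁) = √(MSE/Sₓₓ) = √(3.725/2328) = 0.0400011.
df = n − 2 = 66.
t* = t_{0.005, 66} = 2.652394.
Margin = t* × SE = 2.652394 × 0.0400011 = 0.10610.
CI: 0.1472 ± 0.10610 → (0.041, 0.253).
With 99% confidence, each one-unit increase in incubation time is associated with a change of between 0.041 and 0.253 log₁₀ CFU in bacterial colony count.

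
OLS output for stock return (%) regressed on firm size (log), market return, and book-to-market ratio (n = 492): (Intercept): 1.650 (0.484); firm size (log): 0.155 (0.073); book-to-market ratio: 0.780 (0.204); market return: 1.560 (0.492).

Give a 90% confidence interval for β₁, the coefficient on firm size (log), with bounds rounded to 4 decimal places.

(0.0347, 0.2753)

Read off: b = 0.155, SE = 0.073 for firm size (log).
df = n − k − 1 = 492 − 3 − 1 = 488.
t* = t_{0.05, 488} = 1.647982.
Margin = t* × SE = 1.647982 × 0.073 = 0.120303.
CI: 0.155 ± 0.120303 → (0.0347, 0.2753).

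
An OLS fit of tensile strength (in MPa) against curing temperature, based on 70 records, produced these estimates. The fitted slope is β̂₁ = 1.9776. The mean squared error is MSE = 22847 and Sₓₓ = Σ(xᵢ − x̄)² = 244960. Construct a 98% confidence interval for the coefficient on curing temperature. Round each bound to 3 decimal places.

SE(β̂₁) = √(MSE/Sₓₓ) = √(22847/244960) = 0.305399.
df = n − 2 = 68.
t* = t_{0.01, 68} = 2.382446.
Margin = t* × SE = 2.382446 × 0.305399 = 0.72760.
CI: 1.9776 ± 0.72760 → (1.250, 2.705).
With 98% confidence, each one-unit increase in curing temperature is associated with a change of between 1.250 and 2.705 MPa in tensile strength.

(1.250, 2.705)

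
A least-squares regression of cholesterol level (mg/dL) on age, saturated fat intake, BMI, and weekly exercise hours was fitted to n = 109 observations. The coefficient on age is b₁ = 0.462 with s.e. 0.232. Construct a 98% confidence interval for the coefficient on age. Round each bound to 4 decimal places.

df = n − k − 1 = 109 − 4 − 1 = 104.
t* = t_{0.01, 104} = 2.362739.
Margin = t* × SE = 2.362739 × 0.232 = 0.548155.
CI: 0.462 ± 0.548155 → (-0.0862, 1.0102).
With 98% confidence, each one-unit increase in age is associated with a change of between -0.0862 and 1.0102 mg/dL in cholesterol level, holding the other predictors fixed.

(-0.0862, 1.0102)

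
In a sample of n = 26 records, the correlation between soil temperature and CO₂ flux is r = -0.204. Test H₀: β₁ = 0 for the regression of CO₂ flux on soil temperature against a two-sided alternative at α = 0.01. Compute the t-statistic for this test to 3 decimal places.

t = -1.021

t = r·√(n − 2)/√(1 − r²) = -0.204·√24/√0.958384 = -1.021.
df = n − 2 = 24.
Two-sided p ≈ 0.3175, which is ≥ 0.01, so fail to reject H₀.
The data do not give significant evidence of a linear association between soil temperature and CO₂ flux.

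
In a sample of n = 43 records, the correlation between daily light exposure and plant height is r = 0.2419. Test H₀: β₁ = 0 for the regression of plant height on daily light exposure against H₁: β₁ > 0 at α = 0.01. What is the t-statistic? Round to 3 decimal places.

t = r·√(n − 2)/√(1 − r²) = 0.2419·√41/√0.941484 = 1.596.
df = n − 2 = 41.
One-sided p ≈ 0.0590, which is ≥ 0.01, so fail to reject H₀.
The data do not give significant evidence of a linear association between daily light exposure and plant height.

t = 1.596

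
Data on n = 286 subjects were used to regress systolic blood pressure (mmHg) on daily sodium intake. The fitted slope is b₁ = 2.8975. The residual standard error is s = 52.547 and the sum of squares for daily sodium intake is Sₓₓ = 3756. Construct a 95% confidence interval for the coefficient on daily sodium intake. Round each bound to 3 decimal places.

(1.210, 4.585)

SE(b₁) = s/√Sₓₓ = 52.547/√3756 = 0.857403.
df = n − 2 = 284.
t* = t_{0.025, 284} = 1.968352.
Margin = t* × SE = 1.968352 × 0.857403 = 1.68767.
CI: 2.8975 ± 1.68767 → (1.210, 4.585).
With 95% confidence, each one-unit increase in daily sodium intake is associated with a change of between 1.210 and 4.585 mmHg in systolic blood pressure.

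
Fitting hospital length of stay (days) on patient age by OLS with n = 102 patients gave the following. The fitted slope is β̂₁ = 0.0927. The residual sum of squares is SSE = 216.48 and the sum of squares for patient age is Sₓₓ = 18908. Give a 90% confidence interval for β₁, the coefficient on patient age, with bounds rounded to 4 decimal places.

(0.0749, 0.1105)

MSE = SSE/(n − 2) = 216.48/100 = 2.1648.
SE(β̂₁) = √(MSE/Sₓₓ) = √(2.1648/18908) = 0.0107001.
df = n − 2 = 100.
t* = t_{0.05, 100} = 1.660234.
Margin = t* × SE = 1.660234 × 0.0107001 = 0.017765.
CI: 0.0927 ± 0.017765 → (0.0749, 0.1105).
With 90% confidence, each one-unit increase in patient age is associated with a change of between 0.0749 and 0.1105 days in hospital length of stay.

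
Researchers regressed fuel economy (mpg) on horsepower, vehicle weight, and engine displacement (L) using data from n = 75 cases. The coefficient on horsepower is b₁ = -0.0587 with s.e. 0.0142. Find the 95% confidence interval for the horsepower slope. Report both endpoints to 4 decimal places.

(-0.0870, -0.0304)

df = n − k − 1 = 75 − 3 − 1 = 71.
t* = t_{0.025, 71} = 1.993943.
Margin = t* × SE = 1.993943 × 0.0142 = 0.028314.
CI: -0.0587 ± 0.028314 → (-0.0870, -0.0304).
With 95% confidence, each one-unit increase in horsepower is associated with a change of between -0.0870 and -0.0304 mpg in fuel economy, holding the other predictors fixed.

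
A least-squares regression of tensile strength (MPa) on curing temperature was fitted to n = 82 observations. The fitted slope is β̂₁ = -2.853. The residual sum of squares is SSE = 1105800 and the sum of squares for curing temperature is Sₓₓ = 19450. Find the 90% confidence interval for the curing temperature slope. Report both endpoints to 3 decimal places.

(-4.256, -1.450)

MSE = SSE/(n − 2) = 1105800/80 = 13822.5.
SE(β̂₁) = √(MSE/Sₓₓ) = √(13822.5/19450) = 0.843011.
df = n − 2 = 80.
t* = t_{0.05, 80} = 1.664125.
Margin = t* × SE = 1.664125 × 0.843011 = 1.40288.
CI: -2.853 ± 1.40288 → (-4.256, -1.450).
With 90% confidence, each one-unit increase in curing temperature is associated with a change of between -4.256 and -1.450 MPa in tensile strength.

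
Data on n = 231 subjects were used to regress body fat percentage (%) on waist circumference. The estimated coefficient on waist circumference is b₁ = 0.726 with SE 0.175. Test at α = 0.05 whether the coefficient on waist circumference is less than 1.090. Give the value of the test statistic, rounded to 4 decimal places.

H₀: β₁ = 1.090 vs H₁: β₁ < 1.090.
t = (b₁ − β₁⁰)/SE = (0.726 − 1.090) / 0.175 = -2.0800.
df = n − 2 = 231 − 2 = 229.
One-sided p ≈ 0.0193, which is < 0.05, so reject H₀.
There is evidence that the true slope on waist circumference is below 1.090 % per unit.

t = -2.0800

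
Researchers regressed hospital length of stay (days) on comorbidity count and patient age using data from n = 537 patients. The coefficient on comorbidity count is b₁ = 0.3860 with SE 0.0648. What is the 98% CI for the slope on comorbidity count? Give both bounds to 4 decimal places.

df = n − k − 1 = 537 − 2 − 1 = 534.
t* = t_{0.01, 534} = 2.333351.
Margin = t* × SE = 2.333351 × 0.0648 = 0.151201.
CI: 0.3860 ± 0.151201 → (0.2348, 0.5372).
With 98% confidence, each one-unit increase in comorbidity count is associated with a change of between 0.2348 and 0.5372 days in hospital length of stay, holding the other predictors fixed.

(0.2348, 0.5372)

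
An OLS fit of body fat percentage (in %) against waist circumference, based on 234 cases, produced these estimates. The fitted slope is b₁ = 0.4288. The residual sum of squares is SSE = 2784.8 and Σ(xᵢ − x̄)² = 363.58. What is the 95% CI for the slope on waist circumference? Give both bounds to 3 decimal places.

MSE = SSE/(n − 2) = 2784.8/232 = 12.0034.
SE(b₁) = √(MSE/Sₓₓ) = √(12.0034/363.58) = 0.181699.
df = n − 2 = 232.
t* = t_{0.025, 232} = 1.970242.
Margin = t* × SE = 1.970242 × 0.181699 = 0.35799.
CI: 0.4288 ± 0.35799 → (0.071, 0.787).
With 95% confidence, each one-unit increase in waist circumference is associated with a change of between 0.071 and 0.787 % in body fat percentage.

(0.071, 0.787)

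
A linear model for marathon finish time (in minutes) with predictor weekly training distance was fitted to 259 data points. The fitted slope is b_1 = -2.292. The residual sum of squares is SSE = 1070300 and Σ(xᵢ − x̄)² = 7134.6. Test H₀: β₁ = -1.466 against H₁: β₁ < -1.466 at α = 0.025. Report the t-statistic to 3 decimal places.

t = -1.081

MSE = SSE/(n − 2) = 1070300/257 = 4164.59.
SE(b_1) = √(MSE/Sₓₓ) = √(4164.59/7134.6) = 0.764014.
t = (-2.292 − (-1.466)) / 0.764014 = -1.081.
df = n − 2 = 257.
One-sided p ≈ 0.1403, which is ≥ 0.025, so fail to reject H₀.
The data do not give significant evidence that the true slope on weekly training distance is below -1.466 minutes per unit.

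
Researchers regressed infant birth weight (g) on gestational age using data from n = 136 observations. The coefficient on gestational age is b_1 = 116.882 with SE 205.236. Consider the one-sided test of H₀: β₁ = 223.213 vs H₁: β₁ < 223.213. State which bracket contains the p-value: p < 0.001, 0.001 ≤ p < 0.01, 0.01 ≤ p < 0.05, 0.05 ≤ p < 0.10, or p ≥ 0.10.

p ≥ 0.10

t = (116.882 − 223.213) / 205.236 = -0.518.
df = n − 2 = 136 − 2 = 134.
One-sided p = P(T_{134} < t) ≈ 0.3026.
So p ≥ 0.10.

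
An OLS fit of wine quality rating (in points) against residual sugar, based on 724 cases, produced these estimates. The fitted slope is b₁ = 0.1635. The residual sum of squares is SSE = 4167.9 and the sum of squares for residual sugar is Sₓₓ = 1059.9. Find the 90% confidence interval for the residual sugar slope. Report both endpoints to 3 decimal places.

MSE = SSE/(n − 2) = 4167.9/722 = 5.77271.
SE(b₁) = √(MSE/Sₓₓ) = √(5.77271/1059.9) = 0.0738002.
df = n − 2 = 722.
t* = t_{0.05, 722} = 1.646967.
Margin = t* × SE = 1.646967 × 0.0738002 = 0.12155.
CI: 0.1635 ± 0.12155 → (0.042, 0.285).
With 90% confidence, each one-unit increase in residual sugar is associated with a change of between 0.042 and 0.285 points in wine quality rating.

(0.042, 0.285)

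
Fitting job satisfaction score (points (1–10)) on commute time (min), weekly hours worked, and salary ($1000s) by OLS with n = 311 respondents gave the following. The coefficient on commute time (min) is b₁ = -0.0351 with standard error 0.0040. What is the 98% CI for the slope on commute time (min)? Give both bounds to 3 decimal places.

df = n − k − 1 = 311 − 3 − 1 = 307.
t* = t_{0.01, 307} = 2.338556.
Margin = t* × SE = 2.338556 × 0.0040 = 0.00935.
CI: -0.0351 ± 0.00935 → (-0.044, -0.026).
With 98% confidence, each one-unit increase in commute time (min) is associated with a change of between -0.044 and -0.026 points (1–10) in job satisfaction score, holding the other predictors fixed.

(-0.044, -0.026)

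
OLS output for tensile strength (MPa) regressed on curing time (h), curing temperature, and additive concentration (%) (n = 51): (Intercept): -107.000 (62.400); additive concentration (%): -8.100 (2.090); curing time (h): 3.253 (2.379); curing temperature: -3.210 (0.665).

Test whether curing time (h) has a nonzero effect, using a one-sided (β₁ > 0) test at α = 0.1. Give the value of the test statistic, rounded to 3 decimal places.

t = 1.367

Read off: b = 3.253, SE = 2.379 for curing time (h).
H₀: β₁ = 0 vs H₁: β₁ > 0.
t = 3.253 / 2.379 = 1.367.
df = n − k − 1 = 51 − 3 − 1 = 47.
One-sided p ≈ 0.0890, which is < 0.1, so reject H₀.
There is evidence that the true slope on curing time (h) is positive, holding the other predictors fixed.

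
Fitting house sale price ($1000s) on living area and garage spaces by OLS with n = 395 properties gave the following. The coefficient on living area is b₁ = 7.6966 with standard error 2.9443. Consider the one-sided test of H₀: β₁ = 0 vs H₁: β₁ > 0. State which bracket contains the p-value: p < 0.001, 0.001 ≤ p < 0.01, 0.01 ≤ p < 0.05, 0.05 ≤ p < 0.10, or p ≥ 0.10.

t = 7.6966 / 2.9443 = 2.614.
df = n − k − 1 = 395 − 2 − 1 = 392.
One-sided p = P(T_{392} > t) ≈ 0.0046.
So 0.001 ≤ p < 0.01.

0.001 ≤ p < 0.01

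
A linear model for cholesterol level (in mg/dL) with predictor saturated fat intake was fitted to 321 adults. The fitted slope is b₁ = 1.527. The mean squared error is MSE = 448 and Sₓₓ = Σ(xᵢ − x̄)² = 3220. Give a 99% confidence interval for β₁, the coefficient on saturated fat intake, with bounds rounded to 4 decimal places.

(0.5604, 2.4936)

SE(b₁) = √(MSE/Sₓₓ) = √(448/3220) = 0.373002.
df = n − 2 = 319.
t* = t_{0.005, 319} = 2.591329.
Margin = t* × SE = 2.591329 × 0.373002 = 0.966571.
CI: 1.527 ± 0.966571 → (0.5604, 2.4936).
With 99% confidence, each one-unit increase in saturated fat intake is associated with a change of between 0.5604 and 2.4936 mg/dL in cholesterol level.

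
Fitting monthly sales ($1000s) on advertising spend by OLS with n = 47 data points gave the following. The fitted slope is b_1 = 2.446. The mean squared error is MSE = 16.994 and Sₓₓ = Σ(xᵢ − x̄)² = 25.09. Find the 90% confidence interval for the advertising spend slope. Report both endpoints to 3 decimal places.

(1.064, 3.828)

SE(b_1) = √(MSE/Sₓₓ) = √(16.994/25.09) = 0.822996.
df = n − 2 = 45.
t* = t_{0.05, 45} = 1.679427.
Margin = t* × SE = 1.679427 × 0.822996 = 1.38216.
CI: 2.446 ± 1.38216 → (1.064, 3.828).
With 90% confidence, each one-unit increase in advertising spend is associated with a change of between 1.064 and 3.828 $1000s in monthly sales.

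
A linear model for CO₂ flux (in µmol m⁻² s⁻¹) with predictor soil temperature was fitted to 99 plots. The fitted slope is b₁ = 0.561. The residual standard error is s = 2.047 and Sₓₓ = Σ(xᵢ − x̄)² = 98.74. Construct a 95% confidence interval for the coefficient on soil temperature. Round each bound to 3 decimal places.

(0.152, 0.970)

SE(b₁) = s/√Sₓₓ = 2.047/√98.74 = 0.206002.
df = n − 2 = 97.
t* = t_{0.025, 97} = 1.984723.
Margin = t* × SE = 1.984723 × 0.206002 = 0.40886.
CI: 0.561 ± 0.40886 → (0.152, 0.970).
With 95% confidence, each one-unit increase in soil temperature is associated with a change of between 0.152 and 0.970 µmol m⁻² s⁻¹ in CO₂ flux.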